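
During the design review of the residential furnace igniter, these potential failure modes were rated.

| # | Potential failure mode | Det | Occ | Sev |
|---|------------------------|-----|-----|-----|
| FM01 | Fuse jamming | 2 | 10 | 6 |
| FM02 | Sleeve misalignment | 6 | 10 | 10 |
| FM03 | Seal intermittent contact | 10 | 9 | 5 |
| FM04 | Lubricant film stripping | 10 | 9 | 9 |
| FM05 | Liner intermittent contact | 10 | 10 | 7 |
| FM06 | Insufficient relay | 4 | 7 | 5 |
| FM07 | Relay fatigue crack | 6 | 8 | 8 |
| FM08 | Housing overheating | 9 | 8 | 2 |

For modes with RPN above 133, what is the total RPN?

RPN = Severity × Occurrence × Detection:
  FM01: 6 × 10 × 2 = 120
  FM02: 10 × 10 × 6 = 600
  FM03: 5 × 9 × 10 = 450
  FM04: 9 × 9 × 10 = 810
  FM05: 7 × 10 × 10 = 700
  FM06: 5 × 7 × 4 = 140
  FM07: 8 × 8 × 6 = 384
  FM08: 2 × 8 × 9 = 144
RPN > 133: FM02 (600), FM03 (450), FM04 (810), FM05 (700), FM06 (140), FM07 (384), FM08 (144).
Sum: 600 + 450 + 810 + 700 + 140 + 384 + 144 = 3228.

3228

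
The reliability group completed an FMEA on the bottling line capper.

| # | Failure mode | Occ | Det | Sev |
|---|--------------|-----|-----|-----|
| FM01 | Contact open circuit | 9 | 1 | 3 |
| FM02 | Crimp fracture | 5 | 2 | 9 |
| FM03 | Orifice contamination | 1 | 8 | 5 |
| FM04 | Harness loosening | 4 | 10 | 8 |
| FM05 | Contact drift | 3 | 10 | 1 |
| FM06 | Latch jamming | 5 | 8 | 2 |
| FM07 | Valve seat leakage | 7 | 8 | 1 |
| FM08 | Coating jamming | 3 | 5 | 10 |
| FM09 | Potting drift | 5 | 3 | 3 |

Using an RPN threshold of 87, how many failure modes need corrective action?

3

RPN = Severity × Occurrence × Detection:
  FM01: 3 × 9 × 1 = 27
  FM02: 9 × 5 × 2 = 90
  FM03: 5 × 1 × 8 = 40
  FM04: 8 × 4 × 10 = 320
  FM05: 1 × 3 × 10 = 30
  FM06: 2 × 5 × 8 = 80
  FM07: 1 × 7 × 8 = 56
  FM08: 10 × 3 × 5 = 150
  FM09: 3 × 5 × 3 = 45
Modes with RPN ≥ 87: FM02 (90), FM04 (320), FM08 (150) → 3.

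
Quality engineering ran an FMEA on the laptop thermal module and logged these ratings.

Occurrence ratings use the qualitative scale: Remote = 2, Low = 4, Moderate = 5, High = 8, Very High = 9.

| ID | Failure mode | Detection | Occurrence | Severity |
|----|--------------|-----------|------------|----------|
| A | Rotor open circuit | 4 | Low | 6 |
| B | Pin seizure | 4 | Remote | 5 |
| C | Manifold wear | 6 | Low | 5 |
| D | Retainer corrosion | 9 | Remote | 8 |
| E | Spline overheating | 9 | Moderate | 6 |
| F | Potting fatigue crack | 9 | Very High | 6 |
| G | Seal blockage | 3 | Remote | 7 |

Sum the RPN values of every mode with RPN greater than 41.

RPN = Severity × Occurrence × Detection:
  A: 6 × 4 × 4 = 96
  B: 5 × 2 × 4 = 40
  C: 5 × 4 × 6 = 120
  D: 8 × 2 × 9 = 144
  E: 6 × 5 × 9 = 270
  F: 6 × 9 × 9 = 486
  G: 7 × 2 × 3 = 42
RPN > 41: A (96), C (120), D (144), E (270), F (486), G (42).
Sum: 96 + 120 + 144 + 270 + 486 + 42 = 1158.

1158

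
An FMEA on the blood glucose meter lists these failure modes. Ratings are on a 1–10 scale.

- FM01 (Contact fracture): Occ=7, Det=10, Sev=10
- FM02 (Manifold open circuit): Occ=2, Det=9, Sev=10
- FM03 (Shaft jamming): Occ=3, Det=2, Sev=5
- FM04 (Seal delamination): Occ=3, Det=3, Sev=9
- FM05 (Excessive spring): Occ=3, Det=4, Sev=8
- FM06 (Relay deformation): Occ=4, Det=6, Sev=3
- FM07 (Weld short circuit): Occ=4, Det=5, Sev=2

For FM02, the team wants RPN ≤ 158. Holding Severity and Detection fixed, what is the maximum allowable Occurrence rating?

FM02: S=10, O=2, D=9 → current RPN = 180.
Fixed product = 90. Need 90 × O ≤ 158, so O ≤ 158/90 = 1.76.
Maximum integer Occurrence rating = 1 (gives RPN 90; O=2 would give 180 > 158).

1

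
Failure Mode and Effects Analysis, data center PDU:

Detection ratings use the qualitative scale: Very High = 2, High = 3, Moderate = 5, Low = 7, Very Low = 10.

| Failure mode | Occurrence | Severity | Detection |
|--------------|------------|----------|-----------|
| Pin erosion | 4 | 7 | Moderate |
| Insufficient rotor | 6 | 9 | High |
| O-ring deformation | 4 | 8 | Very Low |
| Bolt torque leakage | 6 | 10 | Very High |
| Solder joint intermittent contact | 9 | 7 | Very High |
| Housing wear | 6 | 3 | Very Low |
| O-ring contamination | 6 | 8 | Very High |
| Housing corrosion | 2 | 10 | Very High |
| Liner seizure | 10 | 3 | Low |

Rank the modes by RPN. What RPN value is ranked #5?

RPN = Severity × Occurrence × Detection:
  Pin erosion: 7 × 4 × 5 = 140
  Insufficient rotor: 9 × 6 × 3 = 162
  O-ring deformation: 8 × 4 × 10 = 320
  Bolt torque leakage: 10 × 6 × 2 = 120
  Solder joint intermittent contact: 7 × 9 × 2 = 126
  Housing wear: 3 × 6 × 10 = 180
  O-ring contamination: 8 × 6 × 2 = 96
  Housing corrosion: 10 × 2 × 2 = 40
  Liner seizure: 3 × 10 × 7 = 210
Sorted descending: 320, 210, 180, 162, 140, 126, 120, 96, 40.
The fifth-highest RPN is 140 (Pin erosion).

140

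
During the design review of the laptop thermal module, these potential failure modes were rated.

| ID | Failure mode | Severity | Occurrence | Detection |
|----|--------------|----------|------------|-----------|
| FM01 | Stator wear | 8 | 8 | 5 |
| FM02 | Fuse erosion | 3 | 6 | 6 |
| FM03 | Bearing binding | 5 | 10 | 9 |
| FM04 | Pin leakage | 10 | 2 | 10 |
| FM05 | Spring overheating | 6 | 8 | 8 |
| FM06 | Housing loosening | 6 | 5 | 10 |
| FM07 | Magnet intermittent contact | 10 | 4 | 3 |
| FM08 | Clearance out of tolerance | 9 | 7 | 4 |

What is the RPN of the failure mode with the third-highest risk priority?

320

RPN = Severity × Occurrence × Detection:
  FM01: 8 × 8 × 5 = 320
  FM02: 3 × 6 × 6 = 108
  FM03: 5 × 10 × 9 = 450
  FM04: 10 × 2 × 10 = 200
  FM05: 6 × 8 × 8 = 384
  FM06: 6 × 5 × 10 = 300
  FM07: 10 × 4 × 3 = 120
  FM08: 9 × 7 × 4 = 252
Sorted descending: 450, 384, 320, 300, 252, 200, 120, 108.
The third-highest RPN is 320 (FM01).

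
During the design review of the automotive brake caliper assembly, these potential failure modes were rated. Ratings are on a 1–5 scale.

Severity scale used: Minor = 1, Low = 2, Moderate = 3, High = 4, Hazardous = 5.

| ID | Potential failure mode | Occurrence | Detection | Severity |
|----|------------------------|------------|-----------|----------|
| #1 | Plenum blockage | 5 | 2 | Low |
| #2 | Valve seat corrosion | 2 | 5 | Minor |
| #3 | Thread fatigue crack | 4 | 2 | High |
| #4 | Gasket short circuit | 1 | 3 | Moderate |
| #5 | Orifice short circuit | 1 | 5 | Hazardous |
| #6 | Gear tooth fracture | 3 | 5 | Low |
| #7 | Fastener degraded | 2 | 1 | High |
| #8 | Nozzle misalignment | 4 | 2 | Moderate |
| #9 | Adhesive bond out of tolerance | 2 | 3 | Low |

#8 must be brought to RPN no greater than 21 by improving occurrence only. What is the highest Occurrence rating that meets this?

3

#8: S=3, O=4, D=2 → current RPN = 24.
Fixed product = 6. Need 6 × O ≤ 21, so O ≤ 21/6 = 3.50.
Maximum integer Occurrence rating = 3 (gives RPN 18; O=4 would give 24 > 21).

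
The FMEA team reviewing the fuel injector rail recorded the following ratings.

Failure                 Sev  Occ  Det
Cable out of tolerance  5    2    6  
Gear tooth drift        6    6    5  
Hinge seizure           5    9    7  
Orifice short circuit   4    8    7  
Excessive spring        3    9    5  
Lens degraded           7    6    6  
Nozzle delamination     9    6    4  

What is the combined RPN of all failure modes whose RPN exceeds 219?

791

RPN = Severity × Occurrence × Detection:
  Cable out of tolerance: 5 × 2 × 6 = 60
  Gear tooth drift: 6 × 6 × 5 = 180
  Hinge seizure: 5 × 9 × 7 = 315
  Orifice short circuit: 4 × 8 × 7 = 224
  Excessive spring: 3 × 9 × 5 = 135
  Lens degraded: 7 × 6 × 6 = 252
  Nozzle delamination: 9 × 6 × 4 = 216
RPN > 219: Hinge seizure (315), Orifice short circuit (224), Lens degraded (252).
Sum: 315 + 224 + 252 = 791.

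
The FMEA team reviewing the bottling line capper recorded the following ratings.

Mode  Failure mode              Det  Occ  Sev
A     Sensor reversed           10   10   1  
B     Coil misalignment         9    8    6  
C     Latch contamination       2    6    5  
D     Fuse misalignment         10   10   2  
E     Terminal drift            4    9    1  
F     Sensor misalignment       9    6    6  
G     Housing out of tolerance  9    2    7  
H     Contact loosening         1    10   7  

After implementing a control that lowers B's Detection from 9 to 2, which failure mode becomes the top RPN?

F

RPN = Severity × Occurrence × Detection:
  A: 1 × 10 × 10 = 100
  B: 6 × 8 × 9 = 432
  C: 5 × 6 × 2 = 60
  D: 2 × 10 × 10 = 200
  E: 1 × 9 × 4 = 36
  F: 6 × 6 × 9 = 324
  G: 7 × 2 × 9 = 126
  H: 7 × 10 × 1 = 70
After action: B → 6 × 8 × 2 = 96.
Revised RPNs: F=324, D=200, G=126, A=100, B=96, H=70, C=60, E=36.
Highest is now F (324).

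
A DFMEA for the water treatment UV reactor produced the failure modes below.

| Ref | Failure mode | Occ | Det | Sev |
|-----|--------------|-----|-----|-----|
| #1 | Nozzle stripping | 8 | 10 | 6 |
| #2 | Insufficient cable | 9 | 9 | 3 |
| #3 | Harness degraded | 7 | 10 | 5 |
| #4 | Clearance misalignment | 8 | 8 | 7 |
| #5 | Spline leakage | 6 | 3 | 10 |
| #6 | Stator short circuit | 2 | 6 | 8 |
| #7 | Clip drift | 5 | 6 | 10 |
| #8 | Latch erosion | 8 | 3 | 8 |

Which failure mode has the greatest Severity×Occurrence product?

#8

Criticality = Severity × Occurrence:
  #1: 6 × 8 = 48
  #2: 3 × 9 = 27
  #3: 5 × 7 = 35
  #4: 7 × 8 = 56
  #5: 10 × 6 = 60
  #6: 8 × 2 = 16
  #7: 10 × 5 = 50
  #8: 8 × 8 = 64
Highest criticality is 64 → #8.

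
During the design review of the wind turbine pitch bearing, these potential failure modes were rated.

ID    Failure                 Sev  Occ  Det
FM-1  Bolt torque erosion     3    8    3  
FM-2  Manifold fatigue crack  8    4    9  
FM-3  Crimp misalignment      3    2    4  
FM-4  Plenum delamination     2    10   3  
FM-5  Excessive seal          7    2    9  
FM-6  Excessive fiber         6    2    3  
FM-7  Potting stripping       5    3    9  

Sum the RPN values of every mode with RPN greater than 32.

717

RPN = Severity × Occurrence × Detection:
  FM-1: 3 × 8 × 3 = 72
  FM-2: 8 × 4 × 9 = 288
  FM-3: 3 × 2 × 4 = 24
  FM-4: 2 × 10 × 3 = 60
  FM-5: 7 × 2 × 9 = 126
  FM-6: 6 × 2 × 3 = 36
  FM-7: 5 × 3 × 9 = 135
RPN > 32: FM-1 (72), FM-2 (288), FM-4 (60), FM-5 (126), FM-6 (36), FM-7 (135).
Sum: 72 + 288 + 60 + 126 + 36 + 135 = 717.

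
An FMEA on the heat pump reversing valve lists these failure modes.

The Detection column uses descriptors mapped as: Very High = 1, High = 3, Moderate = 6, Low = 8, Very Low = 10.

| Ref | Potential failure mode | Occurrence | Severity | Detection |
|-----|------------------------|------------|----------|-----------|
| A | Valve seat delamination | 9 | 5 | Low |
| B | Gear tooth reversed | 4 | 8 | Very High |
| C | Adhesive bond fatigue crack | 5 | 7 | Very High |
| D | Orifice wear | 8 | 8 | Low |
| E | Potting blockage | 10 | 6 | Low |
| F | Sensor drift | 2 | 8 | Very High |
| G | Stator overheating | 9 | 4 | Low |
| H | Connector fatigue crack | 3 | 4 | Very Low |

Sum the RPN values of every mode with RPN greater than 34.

RPN = Severity × Occurrence × Detection:
  A: 5 × 9 × 8 = 360
  B: 8 × 4 × 1 = 32
  C: 7 × 5 × 1 = 35
  D: 8 × 8 × 8 = 512
  E: 6 × 10 × 8 = 480
  F: 8 × 2 × 1 = 16
  G: 4 × 9 × 8 = 288
  H: 4 × 3 × 10 = 120
RPN > 34: A (360), C (35), D (512), E (480), G (288), H (120).
Sum: 360 + 35 + 512 + 480 + 288 + 120 = 1795.

1795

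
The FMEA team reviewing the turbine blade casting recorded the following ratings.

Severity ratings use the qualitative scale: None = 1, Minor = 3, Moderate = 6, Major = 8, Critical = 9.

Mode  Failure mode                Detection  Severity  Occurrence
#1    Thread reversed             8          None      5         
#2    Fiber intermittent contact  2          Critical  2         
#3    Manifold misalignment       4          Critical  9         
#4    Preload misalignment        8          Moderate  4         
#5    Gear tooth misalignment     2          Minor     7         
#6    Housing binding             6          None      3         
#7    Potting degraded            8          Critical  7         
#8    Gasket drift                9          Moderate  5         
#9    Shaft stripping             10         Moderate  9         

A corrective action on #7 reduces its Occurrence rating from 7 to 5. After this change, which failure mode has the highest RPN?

#9

RPN = Severity × Occurrence × Detection:
  #1: 1 × 5 × 8 = 40
  #2: 9 × 2 × 2 = 36
  #3: 9 × 9 × 4 = 324
  #4: 6 × 4 × 8 = 192
  #5: 3 × 7 × 2 = 42
  #6: 1 × 3 × 6 = 18
  #7: 9 × 7 × 8 = 504
  #8: 6 × 5 × 9 = 270
  #9: 6 × 9 × 10 = 540
After action: #7 → 9 × 5 × 8 = 360.
Revised RPNs: #9=540, #7=360, #3=324, #8=270, #4=192, #5=42, #1=40, #2=36, #6=18.
Highest is now #9 (540).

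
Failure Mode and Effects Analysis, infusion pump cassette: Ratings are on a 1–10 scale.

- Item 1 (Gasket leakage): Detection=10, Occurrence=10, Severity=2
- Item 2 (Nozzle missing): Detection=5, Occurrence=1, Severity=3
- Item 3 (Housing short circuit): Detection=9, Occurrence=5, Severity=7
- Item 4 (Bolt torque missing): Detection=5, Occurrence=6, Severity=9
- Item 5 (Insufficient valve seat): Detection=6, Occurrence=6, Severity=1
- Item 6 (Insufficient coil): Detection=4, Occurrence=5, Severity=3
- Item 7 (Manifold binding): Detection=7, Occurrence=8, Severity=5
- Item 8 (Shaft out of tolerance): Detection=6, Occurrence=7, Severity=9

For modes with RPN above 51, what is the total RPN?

RPN = Severity × Occurrence × Detection:
  Item 1: 2 × 10 × 10 = 200
  Item 2: 3 × 1 × 5 = 15
  Item 3: 7 × 5 × 9 = 315
  Item 4: 9 × 6 × 5 = 270
  Item 5: 1 × 6 × 6 = 36
  Item 6: 3 × 5 × 4 = 60
  Item 7: 5 × 8 × 7 = 280
  Item 8: 9 × 7 × 6 = 378
RPN > 51: Item 1 (200), Item 3 (315), Item 4 (270), Item 6 (60), Item 7 (280), Item 8 (378).
Sum: 200 + 315 + 270 + 60 + 280 + 378 = 1503.

1503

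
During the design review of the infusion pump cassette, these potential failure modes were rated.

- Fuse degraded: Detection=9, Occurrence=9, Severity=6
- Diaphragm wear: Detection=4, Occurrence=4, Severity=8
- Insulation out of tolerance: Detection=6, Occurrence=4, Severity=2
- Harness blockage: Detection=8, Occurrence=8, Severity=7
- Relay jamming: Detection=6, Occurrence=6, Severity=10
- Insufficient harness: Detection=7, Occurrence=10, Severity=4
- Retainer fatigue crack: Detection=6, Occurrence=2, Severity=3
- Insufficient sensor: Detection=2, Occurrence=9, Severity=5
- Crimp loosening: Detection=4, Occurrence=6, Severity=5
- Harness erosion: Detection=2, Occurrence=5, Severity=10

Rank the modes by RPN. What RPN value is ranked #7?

100

RPN = Severity × Occurrence × Detection:
  Fuse degraded: 6 × 9 × 9 = 486
  Diaphragm wear: 8 × 4 × 4 = 128
  Insulation out of tolerance: 2 × 4 × 6 = 48
  Harness blockage: 7 × 8 × 8 = 448
  Relay jamming: 10 × 6 × 6 = 360
  Insufficient harness: 4 × 10 × 7 = 280
  Retainer fatigue crack: 3 × 2 × 6 = 36
  Insufficient sensor: 5 × 9 × 2 = 90
  Crimp loosening: 5 × 6 × 4 = 120
  Harness erosion: 10 × 5 × 2 = 100
Sorted descending: 486, 448, 360, 280, 128, 120, 100, 90, 48, 36.
The seventh-highest RPN is 100 (Harness erosion).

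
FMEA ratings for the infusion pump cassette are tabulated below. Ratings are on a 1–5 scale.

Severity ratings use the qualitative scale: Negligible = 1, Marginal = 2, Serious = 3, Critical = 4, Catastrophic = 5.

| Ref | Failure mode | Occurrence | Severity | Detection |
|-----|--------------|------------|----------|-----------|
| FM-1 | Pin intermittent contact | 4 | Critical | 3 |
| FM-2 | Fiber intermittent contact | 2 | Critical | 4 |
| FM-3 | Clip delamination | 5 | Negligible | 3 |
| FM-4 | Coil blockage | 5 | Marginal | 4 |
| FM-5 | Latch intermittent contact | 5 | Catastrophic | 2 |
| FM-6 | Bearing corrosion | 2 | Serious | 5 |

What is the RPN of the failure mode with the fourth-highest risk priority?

RPN = Severity × Occurrence × Detection:
  FM-1: 4 × 4 × 3 = 48
  FM-2: 4 × 2 × 4 = 32
  FM-3: 1 × 5 × 3 = 15
  FM-4: 2 × 5 × 4 = 40
  FM-5: 5 × 5 × 2 = 50
  FM-6: 3 × 2 × 5 = 30
Sorted descending: 50, 48, 40, 32, 30, 15.
The fourth-highest RPN is 32 (FM-2).

32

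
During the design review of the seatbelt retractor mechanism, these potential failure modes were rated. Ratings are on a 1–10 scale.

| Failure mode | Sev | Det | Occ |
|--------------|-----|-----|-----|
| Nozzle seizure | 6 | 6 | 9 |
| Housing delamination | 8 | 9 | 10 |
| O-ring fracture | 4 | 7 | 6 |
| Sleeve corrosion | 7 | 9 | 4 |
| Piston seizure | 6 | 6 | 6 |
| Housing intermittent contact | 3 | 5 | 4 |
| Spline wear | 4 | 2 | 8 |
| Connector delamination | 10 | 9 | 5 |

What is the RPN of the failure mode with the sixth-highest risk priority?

RPN = Severity × Occurrence × Detection:
  Nozzle seizure: 6 × 9 × 6 = 324
  Housing delamination: 8 × 10 × 9 = 720
  O-ring fracture: 4 × 6 × 7 = 168
  Sleeve corrosion: 7 × 4 × 9 = 252
  Piston seizure: 6 × 6 × 6 = 216
  Housing intermittent contact: 3 × 4 × 5 = 60
  Spline wear: 4 × 8 × 2 = 64
  Connector delamination: 10 × 5 × 9 = 450
Sorted descending: 720, 450, 324, 252, 216, 168, 64, 60.
The sixth-highest RPN is 168 (O-ring fracture).

168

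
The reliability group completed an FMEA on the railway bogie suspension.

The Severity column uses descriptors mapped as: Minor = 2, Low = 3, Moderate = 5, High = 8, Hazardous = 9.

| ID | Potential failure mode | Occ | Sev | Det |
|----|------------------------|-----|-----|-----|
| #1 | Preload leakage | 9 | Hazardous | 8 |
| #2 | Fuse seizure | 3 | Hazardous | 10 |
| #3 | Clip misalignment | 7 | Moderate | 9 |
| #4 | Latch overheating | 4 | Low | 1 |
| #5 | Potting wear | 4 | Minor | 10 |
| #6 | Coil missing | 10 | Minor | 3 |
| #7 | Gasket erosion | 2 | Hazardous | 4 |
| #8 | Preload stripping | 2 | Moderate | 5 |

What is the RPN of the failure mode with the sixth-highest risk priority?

60

RPN = Severity × Occurrence × Detection:
  #1: 9 × 9 × 8 = 648
  #2: 9 × 3 × 10 = 270
  #3: 5 × 7 × 9 = 315
  #4: 3 × 4 × 1 = 12
  #5: 2 × 4 × 10 = 80
  #6: 2 × 10 × 3 = 60
  #7: 9 × 2 × 4 = 72
  #8: 5 × 2 × 5 = 50
Sorted descending: 648, 315, 270, 80, 72, 60, 50, 12.
The sixth-highest RPN is 60 (#6).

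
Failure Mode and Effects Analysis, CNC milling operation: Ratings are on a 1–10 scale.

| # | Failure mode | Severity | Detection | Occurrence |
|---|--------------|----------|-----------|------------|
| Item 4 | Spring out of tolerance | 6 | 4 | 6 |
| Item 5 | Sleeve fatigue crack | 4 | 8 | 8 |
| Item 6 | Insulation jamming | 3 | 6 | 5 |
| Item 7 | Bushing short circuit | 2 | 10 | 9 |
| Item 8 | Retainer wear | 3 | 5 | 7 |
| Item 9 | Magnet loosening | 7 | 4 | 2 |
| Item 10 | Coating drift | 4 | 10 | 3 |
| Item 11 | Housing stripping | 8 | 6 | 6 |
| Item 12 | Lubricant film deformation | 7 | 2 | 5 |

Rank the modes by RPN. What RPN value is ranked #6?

RPN = Severity × Occurrence × Detection:
  Item 4: 6 × 6 × 4 = 144
  Item 5: 4 × 8 × 8 = 256
  Item 6: 3 × 5 × 6 = 90
  Item 7: 2 × 9 × 10 = 180
  Item 8: 3 × 7 × 5 = 105
  Item 9: 7 × 2 × 4 = 56
  Item 10: 4 × 3 × 10 = 120
  Item 11: 8 × 6 × 6 = 288
  Item 12: 7 × 5 × 2 = 70
Sorted descending: 288, 256, 180, 144, 120, 105, 90, 70, 56.
The sixth-highest RPN is 105 (Item 8).

105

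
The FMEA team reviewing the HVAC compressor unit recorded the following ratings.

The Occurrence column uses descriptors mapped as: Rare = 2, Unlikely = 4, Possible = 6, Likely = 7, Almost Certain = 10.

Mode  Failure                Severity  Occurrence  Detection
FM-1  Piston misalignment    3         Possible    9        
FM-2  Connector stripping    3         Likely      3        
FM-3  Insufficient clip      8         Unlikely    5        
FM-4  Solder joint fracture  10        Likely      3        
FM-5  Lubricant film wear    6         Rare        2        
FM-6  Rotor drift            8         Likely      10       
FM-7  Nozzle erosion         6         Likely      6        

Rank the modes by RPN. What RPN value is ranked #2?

RPN = Severity × Occurrence × Detection:
  FM-1: 3 × 6 × 9 = 162
  FM-2: 3 × 7 × 3 = 63
  FM-3: 8 × 4 × 5 = 160
  FM-4: 10 × 7 × 3 = 210
  FM-5: 6 × 2 × 2 = 24
  FM-6: 8 × 7 × 10 = 560
  FM-7: 6 × 7 × 6 = 252
Sorted descending: 560, 252, 210, 162, 160, 63, 24.
The second-highest RPN is 252 (FM-7).

252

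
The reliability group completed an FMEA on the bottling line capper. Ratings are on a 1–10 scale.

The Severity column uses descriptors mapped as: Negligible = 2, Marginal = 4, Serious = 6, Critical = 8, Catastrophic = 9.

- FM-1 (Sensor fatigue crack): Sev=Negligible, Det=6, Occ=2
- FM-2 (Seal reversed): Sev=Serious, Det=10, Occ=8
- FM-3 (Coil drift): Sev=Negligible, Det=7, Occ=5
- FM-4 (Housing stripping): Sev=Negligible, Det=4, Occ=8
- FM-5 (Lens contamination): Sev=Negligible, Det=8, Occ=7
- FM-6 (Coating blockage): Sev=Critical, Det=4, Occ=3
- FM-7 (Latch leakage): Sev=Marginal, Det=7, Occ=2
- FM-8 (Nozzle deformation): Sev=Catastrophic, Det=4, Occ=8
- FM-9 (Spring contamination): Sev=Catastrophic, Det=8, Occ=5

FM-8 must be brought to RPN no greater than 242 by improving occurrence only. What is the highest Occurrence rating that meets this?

FM-8: S=9, O=8, D=4 → current RPN = 288.
Fixed product = 36. Need 36 × O ≤ 242, so O ≤ 242/36 = 6.72.
Maximum integer Occurrence rating = 6 (gives RPN 216; O=7 would give 252 > 242).

6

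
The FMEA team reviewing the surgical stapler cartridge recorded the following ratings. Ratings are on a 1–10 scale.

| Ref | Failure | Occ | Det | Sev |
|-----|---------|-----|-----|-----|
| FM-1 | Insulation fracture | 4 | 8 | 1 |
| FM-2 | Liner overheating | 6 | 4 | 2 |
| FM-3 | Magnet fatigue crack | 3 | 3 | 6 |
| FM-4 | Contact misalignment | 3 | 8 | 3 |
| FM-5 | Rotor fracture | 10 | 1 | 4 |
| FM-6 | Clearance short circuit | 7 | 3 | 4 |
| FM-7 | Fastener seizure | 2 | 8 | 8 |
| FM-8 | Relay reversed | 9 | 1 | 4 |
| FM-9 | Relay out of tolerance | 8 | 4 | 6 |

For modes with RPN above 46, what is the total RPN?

RPN = Severity × Occurrence × Detection:
  FM-1: 1 × 4 × 8 = 32
  FM-2: 2 × 6 × 4 = 48
  FM-3: 6 × 3 × 3 = 54
  FM-4: 3 × 3 × 8 = 72
  FM-5: 4 × 10 × 1 = 40
  FM-6: 4 × 7 × 3 = 84
  FM-7: 8 × 2 × 8 = 128
  FM-8: 4 × 9 × 1 = 36
  FM-9: 6 × 8 × 4 = 192
RPN > 46: FM-2 (48), FM-3 (54), FM-4 (72), FM-6 (84), FM-7 (128), FM-9 (192).
Sum: 48 + 54 + 72 + 84 + 128 + 192 = 578.

578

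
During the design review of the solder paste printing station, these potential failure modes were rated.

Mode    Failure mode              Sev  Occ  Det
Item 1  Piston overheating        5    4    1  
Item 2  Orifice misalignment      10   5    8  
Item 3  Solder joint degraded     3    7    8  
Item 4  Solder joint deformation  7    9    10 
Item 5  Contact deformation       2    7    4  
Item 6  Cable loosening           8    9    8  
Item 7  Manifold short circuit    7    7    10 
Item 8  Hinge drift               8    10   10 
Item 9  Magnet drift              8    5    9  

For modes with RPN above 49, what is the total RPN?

RPN = Severity × Occurrence × Detection:
  Item 1: 5 × 4 × 1 = 20
  Item 2: 10 × 5 × 8 = 400
  Item 3: 3 × 7 × 8 = 168
  Item 4: 7 × 9 × 10 = 630
  Item 5: 2 × 7 × 4 = 56
  Item 6: 8 × 9 × 8 = 576
  Item 7: 7 × 7 × 10 = 490
  Item 8: 8 × 10 × 10 = 800
  Item 9: 8 × 5 × 9 = 360
RPN > 49: Item 2 (400), Item 3 (168), Item 4 (630), Item 5 (56), Item 6 (576), Item 7 (490), Item 8 (800), Item 9 (360).
Sum: 400 + 168 + 630 + 56 + 576 + 490 + 800 + 360 = 3480.

3480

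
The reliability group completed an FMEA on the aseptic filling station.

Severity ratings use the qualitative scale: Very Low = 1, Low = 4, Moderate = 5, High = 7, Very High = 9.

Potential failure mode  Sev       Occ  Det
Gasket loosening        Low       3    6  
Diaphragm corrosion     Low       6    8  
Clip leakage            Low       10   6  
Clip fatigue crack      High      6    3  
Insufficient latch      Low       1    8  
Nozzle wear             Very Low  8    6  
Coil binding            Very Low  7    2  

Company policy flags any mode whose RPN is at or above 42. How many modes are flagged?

RPN = Severity × Occurrence × Detection:
  Gasket loosening: 4 × 3 × 6 = 72
  Diaphragm corrosion: 4 × 6 × 8 = 192
  Clip leakage: 4 × 10 × 6 = 240
  Clip fatigue crack: 7 × 6 × 3 = 126
  Insufficient latch: 4 × 1 × 8 = 32
  Nozzle wear: 1 × 8 × 6 = 48
  Coil binding: 1 × 7 × 2 = 14
Modes with RPN ≥ 42: Gasket loosening (72), Diaphragm corrosion (192), Clip leakage (240), Clip fatigue crack (126), Nozzle wear (48) → 5.

5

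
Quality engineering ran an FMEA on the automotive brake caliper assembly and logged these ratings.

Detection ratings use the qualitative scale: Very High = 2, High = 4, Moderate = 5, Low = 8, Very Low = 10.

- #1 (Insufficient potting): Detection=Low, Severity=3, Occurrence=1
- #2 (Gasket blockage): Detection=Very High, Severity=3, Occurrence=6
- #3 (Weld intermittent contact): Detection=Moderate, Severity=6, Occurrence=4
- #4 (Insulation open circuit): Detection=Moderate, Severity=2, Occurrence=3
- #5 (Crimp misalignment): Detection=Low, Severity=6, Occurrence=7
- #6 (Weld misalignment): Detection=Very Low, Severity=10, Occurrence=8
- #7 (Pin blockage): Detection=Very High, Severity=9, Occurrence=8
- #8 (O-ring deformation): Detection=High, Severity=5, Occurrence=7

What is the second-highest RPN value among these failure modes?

RPN = Severity × Occurrence × Detection:
  #1: 3 × 1 × 8 = 24
  #2: 3 × 6 × 2 = 36
  #3: 6 × 4 × 5 = 120
  #4: 2 × 3 × 5 = 30
  #5: 6 × 7 × 8 = 336
  #6: 10 × 8 × 10 = 800
  #7: 9 × 8 × 2 = 144
  #8: 5 × 7 × 4 = 140
Sorted descending: 800, 336, 144, 140, 120, 36, 30, 24.
The second-highest RPN is 336 (#5).

336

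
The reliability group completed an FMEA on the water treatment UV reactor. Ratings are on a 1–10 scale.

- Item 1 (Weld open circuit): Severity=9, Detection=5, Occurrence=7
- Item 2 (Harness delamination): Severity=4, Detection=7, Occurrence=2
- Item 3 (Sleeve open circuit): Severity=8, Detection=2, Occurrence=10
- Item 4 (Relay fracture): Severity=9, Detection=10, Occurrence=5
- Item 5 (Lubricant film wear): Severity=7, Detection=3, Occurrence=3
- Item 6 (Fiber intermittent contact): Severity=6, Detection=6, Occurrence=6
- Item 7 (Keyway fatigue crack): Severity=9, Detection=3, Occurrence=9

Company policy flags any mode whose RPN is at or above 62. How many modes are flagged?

RPN = Severity × Occurrence × Detection:
  Item 1: 9 × 7 × 5 = 315
  Item 2: 4 × 2 × 7 = 56
  Item 3: 8 × 10 × 2 = 160
  Item 4: 9 × 5 × 10 = 450
  Item 5: 7 × 3 × 3 = 63
  Item 6: 6 × 6 × 6 = 216
  Item 7: 9 × 9 × 3 = 243
Modes with RPN ≥ 62: Item 1 (315), Item 3 (160), Item 4 (450), Item 5 (63), Item 6 (216), Item 7 (243) → 6.

6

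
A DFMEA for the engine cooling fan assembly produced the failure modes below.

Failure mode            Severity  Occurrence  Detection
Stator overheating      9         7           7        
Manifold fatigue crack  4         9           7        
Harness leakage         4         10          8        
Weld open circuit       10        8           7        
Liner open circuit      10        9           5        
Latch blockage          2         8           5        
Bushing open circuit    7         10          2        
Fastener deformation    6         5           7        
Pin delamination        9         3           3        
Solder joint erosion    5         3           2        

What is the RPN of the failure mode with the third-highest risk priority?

RPN = Severity × Occurrence × Detection:
  Stator overheating: 9 × 7 × 7 = 441
  Manifold fatigue crack: 4 × 9 × 7 = 252
  Harness leakage: 4 × 10 × 8 = 320
  Weld open circuit: 10 × 8 × 7 = 560
  Liner open circuit: 10 × 9 × 5 = 450
  Latch blockage: 2 × 8 × 5 = 80
  Bushing open circuit: 7 × 10 × 2 = 140
  Fastener deformation: 6 × 5 × 7 = 210
  Pin delamination: 9 × 3 × 3 = 81
  Solder joint erosion: 5 × 3 × 2 = 30
Sorted descending: 560, 450, 441, 320, 252, 210, 140, 81, 80, 30.
The third-highest RPN is 441 (Stator overheating).

441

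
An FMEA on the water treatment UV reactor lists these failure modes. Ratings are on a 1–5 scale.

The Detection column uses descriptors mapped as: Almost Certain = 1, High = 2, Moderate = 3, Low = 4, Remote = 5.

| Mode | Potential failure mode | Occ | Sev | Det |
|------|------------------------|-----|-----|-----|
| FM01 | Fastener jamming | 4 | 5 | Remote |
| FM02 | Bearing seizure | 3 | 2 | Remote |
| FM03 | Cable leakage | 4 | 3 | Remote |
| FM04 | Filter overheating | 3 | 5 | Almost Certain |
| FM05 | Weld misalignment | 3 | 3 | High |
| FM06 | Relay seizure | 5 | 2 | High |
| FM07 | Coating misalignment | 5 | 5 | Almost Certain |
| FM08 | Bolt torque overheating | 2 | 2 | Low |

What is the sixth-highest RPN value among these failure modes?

18

RPN = Severity × Occurrence × Detection:
  FM01: 5 × 4 × 5 = 100
  FM02: 2 × 3 × 5 = 30
  FM03: 3 × 4 × 5 = 60
  FM04: 5 × 3 × 1 = 15
  FM05: 3 × 3 × 2 = 18
  FM06: 2 × 5 × 2 = 20
  FM07: 5 × 5 × 1 = 25
  FM08: 2 × 2 × 4 = 16
Sorted descending: 100, 60, 30, 25, 20, 18, 16, 15.
The sixth-highest RPN is 18 (FM05).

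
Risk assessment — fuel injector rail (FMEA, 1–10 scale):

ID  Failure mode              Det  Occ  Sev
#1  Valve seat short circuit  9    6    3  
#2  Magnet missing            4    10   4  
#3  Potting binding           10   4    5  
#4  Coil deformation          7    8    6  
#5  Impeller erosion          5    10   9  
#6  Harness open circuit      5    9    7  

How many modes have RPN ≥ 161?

RPN = Severity × Occurrence × Detection:
  #1: 3 × 6 × 9 = 162
  #2: 4 × 10 × 4 = 160
  #3: 5 × 4 × 10 = 200
  #4: 6 × 8 × 7 = 336
  #5: 9 × 10 × 5 = 450
  #6: 7 × 9 × 5 = 315
Modes with RPN ≥ 161: #1 (162), #3 (200), #4 (336), #5 (450), #6 (315) → 5.

5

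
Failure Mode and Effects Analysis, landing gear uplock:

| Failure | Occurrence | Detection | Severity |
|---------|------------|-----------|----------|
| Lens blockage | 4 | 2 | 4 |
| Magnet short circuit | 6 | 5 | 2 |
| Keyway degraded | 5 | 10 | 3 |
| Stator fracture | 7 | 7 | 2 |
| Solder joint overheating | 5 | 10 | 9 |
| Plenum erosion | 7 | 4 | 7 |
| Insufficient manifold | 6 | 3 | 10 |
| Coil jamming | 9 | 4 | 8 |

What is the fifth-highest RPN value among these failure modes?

150

RPN = Severity × Occurrence × Detection:
  Lens blockage: 4 × 4 × 2 = 32
  Magnet short circuit: 2 × 6 × 5 = 60
  Keyway degraded: 3 × 5 × 10 = 150
  Stator fracture: 2 × 7 × 7 = 98
  Solder joint overheating: 9 × 5 × 10 = 450
  Plenum erosion: 7 × 7 × 4 = 196
  Insufficient manifold: 10 × 6 × 3 = 180
  Coil jamming: 8 × 9 × 4 = 288
Sorted descending: 450, 288, 196, 180, 150, 98, 60, 32.
The fifth-highest RPN is 150 (Keyway degraded).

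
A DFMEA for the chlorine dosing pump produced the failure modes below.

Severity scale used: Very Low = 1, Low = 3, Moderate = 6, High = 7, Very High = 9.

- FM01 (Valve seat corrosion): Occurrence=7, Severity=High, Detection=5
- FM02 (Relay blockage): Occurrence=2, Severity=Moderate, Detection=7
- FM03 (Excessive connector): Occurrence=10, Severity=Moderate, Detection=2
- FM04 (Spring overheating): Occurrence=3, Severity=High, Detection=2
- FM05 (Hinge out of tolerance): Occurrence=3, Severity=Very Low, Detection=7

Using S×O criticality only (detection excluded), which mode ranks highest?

FM03

Criticality = Severity × Occurrence:
  FM01: 7 × 7 = 49
  FM02: 6 × 2 = 12
  FM03: 6 × 10 = 60
  FM04: 7 × 3 = 21
  FM05: 1 × 3 = 3
Highest criticality is 60 → FM03.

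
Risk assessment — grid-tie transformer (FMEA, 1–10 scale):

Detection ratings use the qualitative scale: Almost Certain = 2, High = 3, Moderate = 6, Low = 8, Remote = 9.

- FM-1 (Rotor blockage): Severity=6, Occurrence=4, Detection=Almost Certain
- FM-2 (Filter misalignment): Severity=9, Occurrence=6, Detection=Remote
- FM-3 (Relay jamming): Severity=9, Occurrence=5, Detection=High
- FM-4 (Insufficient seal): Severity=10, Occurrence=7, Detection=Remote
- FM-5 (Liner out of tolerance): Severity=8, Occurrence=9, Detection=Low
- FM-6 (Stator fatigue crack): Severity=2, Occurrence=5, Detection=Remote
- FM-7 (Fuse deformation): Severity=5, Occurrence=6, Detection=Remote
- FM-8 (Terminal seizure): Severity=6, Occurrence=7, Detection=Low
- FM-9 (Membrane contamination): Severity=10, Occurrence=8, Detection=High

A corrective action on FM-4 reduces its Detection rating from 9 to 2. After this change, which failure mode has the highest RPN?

FM-5

RPN = Severity × Occurrence × Detection:
  FM-1: 6 × 4 × 2 = 48
  FM-2: 9 × 6 × 9 = 486
  FM-3: 9 × 5 × 3 = 135
  FM-4: 10 × 7 × 9 = 630
  FM-5: 8 × 9 × 8 = 576
  FM-6: 2 × 5 × 9 = 90
  FM-7: 5 × 6 × 9 = 270
  FM-8: 6 × 7 × 8 = 336
  FM-9: 10 × 8 × 3 = 240
After action: FM-4 → 10 × 7 × 2 = 140.
Revised RPNs: FM-5=576, FM-2=486, FM-8=336, FM-7=270, FM-9=240, FM-4=140, FM-3=135, FM-6=90, FM-1=48.
Highest is now FM-5 (576).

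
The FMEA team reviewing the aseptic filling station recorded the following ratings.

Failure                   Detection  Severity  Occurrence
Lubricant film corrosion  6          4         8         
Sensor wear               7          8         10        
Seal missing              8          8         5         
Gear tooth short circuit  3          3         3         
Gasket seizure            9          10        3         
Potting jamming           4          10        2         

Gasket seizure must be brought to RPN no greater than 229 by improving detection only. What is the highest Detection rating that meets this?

7

Gasket seizure: S=10, O=3, D=9 → current RPN = 270.
Fixed product = 30. Need 30 × D ≤ 229, so D ≤ 229/30 = 7.63.
Maximum integer Detection rating = 7 (gives RPN 210; D=8 would give 240 > 229).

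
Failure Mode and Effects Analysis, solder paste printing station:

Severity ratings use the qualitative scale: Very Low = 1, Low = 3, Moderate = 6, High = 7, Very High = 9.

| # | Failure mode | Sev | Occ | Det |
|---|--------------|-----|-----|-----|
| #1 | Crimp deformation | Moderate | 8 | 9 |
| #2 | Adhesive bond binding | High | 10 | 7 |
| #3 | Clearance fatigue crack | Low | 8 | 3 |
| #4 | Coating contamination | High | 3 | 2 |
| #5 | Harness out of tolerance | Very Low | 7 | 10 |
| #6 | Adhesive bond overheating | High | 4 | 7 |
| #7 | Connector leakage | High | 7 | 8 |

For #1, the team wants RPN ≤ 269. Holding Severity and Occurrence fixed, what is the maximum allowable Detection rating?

#1: S=6, O=8, D=9 → current RPN = 432.
Fixed product = 48. Need 48 × D ≤ 269, so D ≤ 269/48 = 5.60.
Maximum integer Detection rating = 5 (gives RPN 240; D=6 would give 288 > 269).

5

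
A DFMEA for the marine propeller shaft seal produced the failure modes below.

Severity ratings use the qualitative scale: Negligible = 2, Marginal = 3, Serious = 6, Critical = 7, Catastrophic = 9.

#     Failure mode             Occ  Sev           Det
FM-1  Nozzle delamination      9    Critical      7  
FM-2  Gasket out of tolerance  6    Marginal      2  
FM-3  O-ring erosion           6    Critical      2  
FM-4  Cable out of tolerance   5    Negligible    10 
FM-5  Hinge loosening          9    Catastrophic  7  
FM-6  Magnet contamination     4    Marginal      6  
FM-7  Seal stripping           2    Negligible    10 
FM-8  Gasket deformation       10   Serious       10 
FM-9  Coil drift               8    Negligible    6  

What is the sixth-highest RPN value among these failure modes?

84

RPN = Severity × Occurrence × Detection:
  FM-1: 7 × 9 × 7 = 441
  FM-2: 3 × 6 × 2 = 36
  FM-3: 7 × 6 × 2 = 84
  FM-4: 2 × 5 × 10 = 100
  FM-5: 9 × 9 × 7 = 567
  FM-6: 3 × 4 × 6 = 72
  FM-7: 2 × 2 × 10 = 40
  FM-8: 6 × 10 × 10 = 600
  FM-9: 2 × 8 × 6 = 96
Sorted descending: 600, 567, 441, 100, 96, 84, 72, 40, 36.
The sixth-highest RPN is 84 (FM-3).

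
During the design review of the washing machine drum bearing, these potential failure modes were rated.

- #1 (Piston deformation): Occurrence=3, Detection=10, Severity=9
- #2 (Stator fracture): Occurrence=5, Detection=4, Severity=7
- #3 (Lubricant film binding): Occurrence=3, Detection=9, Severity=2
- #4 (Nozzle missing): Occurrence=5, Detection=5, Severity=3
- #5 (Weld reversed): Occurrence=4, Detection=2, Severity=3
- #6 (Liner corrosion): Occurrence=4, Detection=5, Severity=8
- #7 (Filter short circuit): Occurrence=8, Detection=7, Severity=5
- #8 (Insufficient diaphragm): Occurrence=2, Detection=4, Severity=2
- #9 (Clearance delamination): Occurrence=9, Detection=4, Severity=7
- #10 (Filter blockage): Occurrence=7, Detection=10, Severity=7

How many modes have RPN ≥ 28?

RPN = Severity × Occurrence × Detection:
  #1: 9 × 3 × 10 = 270
  #2: 7 × 5 × 4 = 140
  #3: 2 × 3 × 9 = 54
  #4: 3 × 5 × 5 = 75
  #5: 3 × 4 × 2 = 24
  #6: 8 × 4 × 5 = 160
  #7: 5 × 8 × 7 = 280
  #8: 2 × 2 × 4 = 16
  #9: 7 × 9 × 4 = 252
  #10: 7 × 7 × 10 = 490
Modes with RPN ≥ 28: #1 (270), #2 (140), #3 (54), #4 (75), #6 (160), #7 (280), #9 (252), #10 (490) → 8.

8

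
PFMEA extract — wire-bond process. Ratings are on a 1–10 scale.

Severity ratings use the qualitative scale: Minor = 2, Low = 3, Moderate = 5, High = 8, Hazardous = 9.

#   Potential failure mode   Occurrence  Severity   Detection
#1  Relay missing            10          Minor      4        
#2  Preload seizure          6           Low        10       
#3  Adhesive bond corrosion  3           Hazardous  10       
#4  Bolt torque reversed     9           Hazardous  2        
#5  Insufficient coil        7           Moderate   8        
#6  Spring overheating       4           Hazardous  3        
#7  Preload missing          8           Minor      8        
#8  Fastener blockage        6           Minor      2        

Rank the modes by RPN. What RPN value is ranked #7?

80

RPN = Severity × Occurrence × Detection:
  #1: 2 × 10 × 4 = 80
  #2: 3 × 6 × 10 = 180
  #3: 9 × 3 × 10 = 270
  #4: 9 × 9 × 2 = 162
  #5: 5 × 7 × 8 = 280
  #6: 9 × 4 × 3 = 108
  #7: 2 × 8 × 8 = 128
  #8: 2 × 6 × 2 = 24
Sorted descending: 280, 270, 180, 162, 128, 108, 80, 24.
The seventh-highest RPN is 80 (#1).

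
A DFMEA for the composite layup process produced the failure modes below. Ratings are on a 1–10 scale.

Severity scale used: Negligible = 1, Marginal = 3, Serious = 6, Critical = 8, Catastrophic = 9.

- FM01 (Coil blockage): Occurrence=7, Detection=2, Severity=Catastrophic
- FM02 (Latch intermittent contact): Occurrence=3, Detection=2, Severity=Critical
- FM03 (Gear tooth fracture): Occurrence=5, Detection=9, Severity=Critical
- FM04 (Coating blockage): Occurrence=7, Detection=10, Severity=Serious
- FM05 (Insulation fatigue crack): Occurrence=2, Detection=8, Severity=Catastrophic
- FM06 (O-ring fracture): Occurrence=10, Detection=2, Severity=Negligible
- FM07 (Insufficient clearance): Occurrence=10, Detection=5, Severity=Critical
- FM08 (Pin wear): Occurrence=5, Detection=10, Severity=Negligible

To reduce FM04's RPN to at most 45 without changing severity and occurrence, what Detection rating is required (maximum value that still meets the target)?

FM04: S=6, O=7, D=10 → current RPN = 420.
Fixed product = 42. Need 42 × D ≤ 45, so D ≤ 45/42 = 1.07.
Maximum integer Detection rating = 1 (gives RPN 42; D=2 would give 84 > 45).

1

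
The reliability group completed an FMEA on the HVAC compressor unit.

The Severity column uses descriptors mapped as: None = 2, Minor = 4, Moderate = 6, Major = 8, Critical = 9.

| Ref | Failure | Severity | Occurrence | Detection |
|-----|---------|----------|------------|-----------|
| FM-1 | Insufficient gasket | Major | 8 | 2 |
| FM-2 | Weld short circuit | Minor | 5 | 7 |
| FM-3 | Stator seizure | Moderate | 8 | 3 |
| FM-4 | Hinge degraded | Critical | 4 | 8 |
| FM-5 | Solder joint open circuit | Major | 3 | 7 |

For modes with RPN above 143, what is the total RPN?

600

RPN = Severity × Occurrence × Detection:
  FM-1: 8 × 8 × 2 = 128
  FM-2: 4 × 5 × 7 = 140
  FM-3: 6 × 8 × 3 = 144
  FM-4: 9 × 4 × 8 = 288
  FM-5: 8 × 3 × 7 = 168
RPN > 143: FM-3 (144), FM-4 (288), FM-5 (168).
Sum: 144 + 288 + 168 = 600.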